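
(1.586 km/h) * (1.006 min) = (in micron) 2.659e+07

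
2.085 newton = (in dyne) 2.085e+05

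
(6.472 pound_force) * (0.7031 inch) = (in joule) 0.5141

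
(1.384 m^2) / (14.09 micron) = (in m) 9.823e+04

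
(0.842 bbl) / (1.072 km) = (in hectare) 1.249e-08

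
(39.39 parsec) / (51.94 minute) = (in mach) 1.145e+12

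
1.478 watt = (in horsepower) 0.001982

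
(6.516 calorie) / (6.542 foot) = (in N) 13.67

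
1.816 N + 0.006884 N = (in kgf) 0.1859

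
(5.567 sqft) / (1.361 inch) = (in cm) 1496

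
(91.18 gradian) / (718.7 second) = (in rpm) 0.01903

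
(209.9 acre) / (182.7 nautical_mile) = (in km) 0.00251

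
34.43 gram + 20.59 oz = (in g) 618.1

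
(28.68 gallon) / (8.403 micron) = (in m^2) 1.292e+04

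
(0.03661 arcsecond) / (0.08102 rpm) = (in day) 2.421e-10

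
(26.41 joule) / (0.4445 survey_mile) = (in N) 0.03692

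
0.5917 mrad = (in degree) 0.0339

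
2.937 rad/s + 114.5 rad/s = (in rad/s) 117.4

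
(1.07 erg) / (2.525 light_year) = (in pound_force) 1.007e-24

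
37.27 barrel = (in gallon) 1565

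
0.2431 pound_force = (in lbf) 0.2431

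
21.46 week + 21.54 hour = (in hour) 3627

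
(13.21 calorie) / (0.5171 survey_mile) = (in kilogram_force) 0.006773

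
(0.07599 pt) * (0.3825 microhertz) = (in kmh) 3.691e-11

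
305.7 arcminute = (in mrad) 88.92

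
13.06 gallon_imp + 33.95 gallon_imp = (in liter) 213.7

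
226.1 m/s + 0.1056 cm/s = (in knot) 439.5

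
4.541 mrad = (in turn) 0.0007227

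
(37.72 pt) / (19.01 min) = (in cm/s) 0.001167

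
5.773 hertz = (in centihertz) 577.3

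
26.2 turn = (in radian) 164.6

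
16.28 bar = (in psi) 236.1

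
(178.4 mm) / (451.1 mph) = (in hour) 2.457e-07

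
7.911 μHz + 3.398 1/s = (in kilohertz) 0.003398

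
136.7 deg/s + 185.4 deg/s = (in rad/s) 5.622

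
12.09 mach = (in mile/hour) 9209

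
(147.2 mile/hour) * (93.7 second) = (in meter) 6166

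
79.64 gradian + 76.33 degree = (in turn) 0.4111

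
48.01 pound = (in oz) 768.2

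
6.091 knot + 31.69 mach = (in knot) 2.098e+04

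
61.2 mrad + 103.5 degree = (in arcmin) 6420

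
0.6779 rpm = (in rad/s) 0.07099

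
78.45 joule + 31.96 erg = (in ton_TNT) 1.875e-08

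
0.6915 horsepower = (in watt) 515.7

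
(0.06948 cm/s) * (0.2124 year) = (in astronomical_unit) 3.111e-08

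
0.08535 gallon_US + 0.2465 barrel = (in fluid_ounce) 1336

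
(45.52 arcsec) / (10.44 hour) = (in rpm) 5.607e-08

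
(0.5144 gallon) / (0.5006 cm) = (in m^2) 0.389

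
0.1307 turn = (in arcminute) 2823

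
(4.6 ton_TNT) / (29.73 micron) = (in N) 6.474e+14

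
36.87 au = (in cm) 5.516e+14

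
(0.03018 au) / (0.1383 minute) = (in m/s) 5.441e+08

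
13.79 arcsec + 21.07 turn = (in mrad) 1.324e+05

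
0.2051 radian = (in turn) 0.03264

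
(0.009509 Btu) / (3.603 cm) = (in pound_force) 62.6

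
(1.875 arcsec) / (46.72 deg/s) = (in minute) 1.858e-07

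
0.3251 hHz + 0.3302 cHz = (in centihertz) 3251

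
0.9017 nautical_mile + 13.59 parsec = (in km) 4.193e+14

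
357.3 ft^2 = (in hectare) 0.003319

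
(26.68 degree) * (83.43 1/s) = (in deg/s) 2226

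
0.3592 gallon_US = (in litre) 1.36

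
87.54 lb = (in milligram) 3.971e+07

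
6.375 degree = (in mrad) 111.3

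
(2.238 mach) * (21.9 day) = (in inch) 5.677e+10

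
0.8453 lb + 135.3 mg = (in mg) 3.836e+05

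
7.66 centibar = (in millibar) 76.6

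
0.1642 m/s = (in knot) 0.3192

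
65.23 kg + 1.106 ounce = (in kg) 65.26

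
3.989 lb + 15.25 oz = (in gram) 2242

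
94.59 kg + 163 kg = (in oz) 9086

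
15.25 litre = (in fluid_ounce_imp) 536.7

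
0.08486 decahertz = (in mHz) 848.6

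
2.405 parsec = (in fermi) 7.421e+31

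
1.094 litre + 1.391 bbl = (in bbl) 1.398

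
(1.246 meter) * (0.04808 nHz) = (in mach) 1.759e-13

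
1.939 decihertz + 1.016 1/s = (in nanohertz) 1.21e+09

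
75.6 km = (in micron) 7.56e+10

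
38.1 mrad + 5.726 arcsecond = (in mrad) 38.13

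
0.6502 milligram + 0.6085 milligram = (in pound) 2.775e-06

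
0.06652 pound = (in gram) 30.17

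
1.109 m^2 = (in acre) 0.000274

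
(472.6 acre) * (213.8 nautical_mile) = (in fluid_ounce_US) 2.561e+16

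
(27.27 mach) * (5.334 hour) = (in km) 1.783e+05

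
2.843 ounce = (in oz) 2.843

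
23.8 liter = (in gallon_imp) 5.235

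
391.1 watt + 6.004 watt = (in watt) 397.1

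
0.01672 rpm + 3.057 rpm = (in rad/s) 0.3219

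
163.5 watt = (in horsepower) 0.2193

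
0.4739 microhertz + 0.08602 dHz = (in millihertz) 8.602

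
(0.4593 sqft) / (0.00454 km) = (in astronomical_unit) 6.283e-14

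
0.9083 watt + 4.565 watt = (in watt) 5.473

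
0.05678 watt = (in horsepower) 7.614e-05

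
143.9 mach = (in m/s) 4.9e+04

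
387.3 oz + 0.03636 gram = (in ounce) 387.3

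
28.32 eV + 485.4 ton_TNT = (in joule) 2.031e+12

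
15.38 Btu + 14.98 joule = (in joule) 1.624e+04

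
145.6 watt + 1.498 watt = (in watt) 147.1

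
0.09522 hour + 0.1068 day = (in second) 9570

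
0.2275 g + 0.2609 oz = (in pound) 0.01681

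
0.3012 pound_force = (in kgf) 0.1366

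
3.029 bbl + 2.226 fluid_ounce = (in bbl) 3.029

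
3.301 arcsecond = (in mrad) 0.016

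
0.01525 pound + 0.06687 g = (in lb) 0.0154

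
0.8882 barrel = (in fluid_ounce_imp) 4970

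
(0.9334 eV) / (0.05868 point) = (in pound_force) 1.624e-15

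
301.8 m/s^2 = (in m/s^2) 301.8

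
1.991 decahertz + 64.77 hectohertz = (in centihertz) 6.497e+05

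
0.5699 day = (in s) 4.924e+04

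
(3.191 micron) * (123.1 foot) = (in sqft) 0.001289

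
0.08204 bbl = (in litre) 13.04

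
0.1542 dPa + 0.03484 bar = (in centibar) 3.484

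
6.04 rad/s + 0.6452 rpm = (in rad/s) 6.108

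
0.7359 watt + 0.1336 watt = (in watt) 0.8695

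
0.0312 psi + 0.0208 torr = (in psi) 0.0316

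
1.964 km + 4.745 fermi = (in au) 1.313e-08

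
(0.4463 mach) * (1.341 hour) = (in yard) 8.023e+05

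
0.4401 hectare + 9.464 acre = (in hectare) 4.27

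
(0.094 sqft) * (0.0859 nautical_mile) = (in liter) 1389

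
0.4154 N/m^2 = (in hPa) 0.004154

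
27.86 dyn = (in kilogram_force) 2.841e-05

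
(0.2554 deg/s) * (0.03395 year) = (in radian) 4772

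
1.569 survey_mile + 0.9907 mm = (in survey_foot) 8284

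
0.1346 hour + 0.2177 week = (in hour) 36.71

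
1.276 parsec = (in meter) 3.937e+16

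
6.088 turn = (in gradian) 2435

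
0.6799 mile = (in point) 3.102e+06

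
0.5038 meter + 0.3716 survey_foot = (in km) 0.0006171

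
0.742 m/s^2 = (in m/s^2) 0.742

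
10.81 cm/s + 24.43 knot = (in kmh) 45.63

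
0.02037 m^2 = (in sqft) 0.2193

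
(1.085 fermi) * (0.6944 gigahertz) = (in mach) 2.213e-09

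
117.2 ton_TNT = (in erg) 4.904e+18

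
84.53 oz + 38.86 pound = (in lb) 44.14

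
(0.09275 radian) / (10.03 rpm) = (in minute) 0.001472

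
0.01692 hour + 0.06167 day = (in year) 0.0001709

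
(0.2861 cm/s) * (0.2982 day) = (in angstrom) 7.371e+11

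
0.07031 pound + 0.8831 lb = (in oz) 15.25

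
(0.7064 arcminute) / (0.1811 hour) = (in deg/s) 1.806e-05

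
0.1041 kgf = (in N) 1.021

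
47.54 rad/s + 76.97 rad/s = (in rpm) 1189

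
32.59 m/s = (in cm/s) 3259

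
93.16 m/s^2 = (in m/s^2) 93.16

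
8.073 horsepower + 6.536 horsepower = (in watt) 1.089e+04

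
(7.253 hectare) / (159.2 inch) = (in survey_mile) 11.15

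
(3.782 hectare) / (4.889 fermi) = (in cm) 7.736e+20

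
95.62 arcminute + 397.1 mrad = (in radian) 0.4249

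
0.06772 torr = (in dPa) 90.29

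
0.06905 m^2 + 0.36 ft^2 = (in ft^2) 1.103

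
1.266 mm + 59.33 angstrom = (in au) 8.463e-15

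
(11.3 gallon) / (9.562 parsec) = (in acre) 3.582e-23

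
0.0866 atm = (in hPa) 87.75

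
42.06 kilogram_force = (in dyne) 4.125e+07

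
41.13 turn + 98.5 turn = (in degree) 5.027e+04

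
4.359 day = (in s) 3.766e+05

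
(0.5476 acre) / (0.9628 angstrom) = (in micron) 2.302e+19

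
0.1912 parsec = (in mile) 3.666e+12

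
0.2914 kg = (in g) 291.4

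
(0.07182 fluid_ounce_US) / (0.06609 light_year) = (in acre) 8.394e-25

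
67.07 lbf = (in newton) 298.3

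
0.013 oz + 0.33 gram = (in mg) 698.5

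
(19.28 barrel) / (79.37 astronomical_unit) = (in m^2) 2.582e-13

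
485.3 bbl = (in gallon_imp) 1.697e+04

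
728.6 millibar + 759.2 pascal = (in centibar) 73.62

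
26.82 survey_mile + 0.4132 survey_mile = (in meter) 4.383e+04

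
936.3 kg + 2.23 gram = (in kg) 936.3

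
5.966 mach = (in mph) 4544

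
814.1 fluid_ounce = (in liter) 24.08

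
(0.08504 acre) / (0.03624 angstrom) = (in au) 634.8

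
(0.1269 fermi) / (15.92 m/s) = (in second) 7.971e-18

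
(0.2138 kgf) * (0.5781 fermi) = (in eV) 7565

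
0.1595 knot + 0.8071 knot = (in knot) 0.9666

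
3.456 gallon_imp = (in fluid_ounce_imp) 553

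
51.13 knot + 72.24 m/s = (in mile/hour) 220.4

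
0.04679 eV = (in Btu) 7.105e-24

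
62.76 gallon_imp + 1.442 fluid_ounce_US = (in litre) 285.4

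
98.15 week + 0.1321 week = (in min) 9.907e+05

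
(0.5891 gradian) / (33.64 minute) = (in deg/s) 0.0002627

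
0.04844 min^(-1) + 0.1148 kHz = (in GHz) 1.148e-07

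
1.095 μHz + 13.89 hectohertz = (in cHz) 1.389e+05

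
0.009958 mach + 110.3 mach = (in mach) 110.3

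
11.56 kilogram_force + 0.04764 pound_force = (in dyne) 1.136e+07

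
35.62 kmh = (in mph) 22.13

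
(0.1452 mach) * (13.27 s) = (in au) 4.386e-09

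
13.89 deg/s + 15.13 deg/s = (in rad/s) 0.5065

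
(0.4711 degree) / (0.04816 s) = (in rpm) 1.63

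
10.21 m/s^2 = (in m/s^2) 10.21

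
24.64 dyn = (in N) 0.0002464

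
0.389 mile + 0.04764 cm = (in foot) 2054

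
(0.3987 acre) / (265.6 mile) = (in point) 10.7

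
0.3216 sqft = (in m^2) 0.02988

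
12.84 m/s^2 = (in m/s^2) 12.84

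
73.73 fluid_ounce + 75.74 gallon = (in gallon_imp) 63.55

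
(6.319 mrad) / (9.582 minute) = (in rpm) 0.000105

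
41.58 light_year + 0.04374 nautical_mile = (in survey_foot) 1.291e+18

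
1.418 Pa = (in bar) 1.418e-05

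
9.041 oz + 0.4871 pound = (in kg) 0.4773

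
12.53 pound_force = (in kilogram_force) 5.684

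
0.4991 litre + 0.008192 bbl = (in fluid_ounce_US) 60.92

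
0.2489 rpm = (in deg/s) 1.493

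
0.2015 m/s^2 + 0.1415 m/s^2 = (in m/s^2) 0.343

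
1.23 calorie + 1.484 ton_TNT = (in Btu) 5.885e+06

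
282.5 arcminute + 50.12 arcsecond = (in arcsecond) 1.7e+04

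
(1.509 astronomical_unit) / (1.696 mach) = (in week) 646.3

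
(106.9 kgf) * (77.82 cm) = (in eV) 5.092e+21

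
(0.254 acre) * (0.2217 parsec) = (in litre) 7.032e+21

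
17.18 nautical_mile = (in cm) 3.182e+06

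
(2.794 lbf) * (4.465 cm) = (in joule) 0.5549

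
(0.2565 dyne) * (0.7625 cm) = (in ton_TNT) 4.675e-18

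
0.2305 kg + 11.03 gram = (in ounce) 8.52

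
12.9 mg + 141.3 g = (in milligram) 1.413e+05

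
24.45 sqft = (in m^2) 2.271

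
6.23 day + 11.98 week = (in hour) 2162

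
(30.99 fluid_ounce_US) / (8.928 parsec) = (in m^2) 3.327e-21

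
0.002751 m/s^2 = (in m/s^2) 0.002751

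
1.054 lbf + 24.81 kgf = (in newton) 248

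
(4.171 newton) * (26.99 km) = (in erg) 1.126e+12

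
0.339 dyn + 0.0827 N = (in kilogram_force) 0.008433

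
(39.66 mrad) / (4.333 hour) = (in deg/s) 0.0001457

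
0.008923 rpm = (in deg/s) 0.05354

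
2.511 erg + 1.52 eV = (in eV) 1.567e+12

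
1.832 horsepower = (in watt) 1366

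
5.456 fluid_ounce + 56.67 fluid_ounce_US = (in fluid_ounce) 62.13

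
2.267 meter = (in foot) 7.438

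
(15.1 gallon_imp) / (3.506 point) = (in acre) 0.01371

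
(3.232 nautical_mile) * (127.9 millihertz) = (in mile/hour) 1713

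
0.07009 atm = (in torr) 53.27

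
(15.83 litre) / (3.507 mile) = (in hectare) 2.805e-10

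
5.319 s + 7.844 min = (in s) 476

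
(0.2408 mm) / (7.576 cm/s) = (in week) 5.255e-09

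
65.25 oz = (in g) 1850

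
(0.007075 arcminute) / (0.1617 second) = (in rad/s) 1.273e-05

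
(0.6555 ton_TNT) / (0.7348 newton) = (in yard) 4.082e+09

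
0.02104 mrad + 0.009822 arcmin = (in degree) 0.001369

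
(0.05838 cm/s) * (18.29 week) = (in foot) 2.119e+04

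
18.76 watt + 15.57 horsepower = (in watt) 1.163e+04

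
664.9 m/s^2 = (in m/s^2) 664.9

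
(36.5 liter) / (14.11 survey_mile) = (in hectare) 1.607e-10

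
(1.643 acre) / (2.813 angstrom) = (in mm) 2.364e+16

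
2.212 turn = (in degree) 796.3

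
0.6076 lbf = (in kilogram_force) 0.2756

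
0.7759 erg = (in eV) 4.843e+11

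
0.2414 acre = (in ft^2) 1.052e+04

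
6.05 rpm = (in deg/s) 36.3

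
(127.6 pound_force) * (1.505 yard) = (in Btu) 0.7403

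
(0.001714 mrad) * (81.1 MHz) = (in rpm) 1327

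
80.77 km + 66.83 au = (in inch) 3.936e+14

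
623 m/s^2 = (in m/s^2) 623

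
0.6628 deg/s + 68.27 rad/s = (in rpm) 652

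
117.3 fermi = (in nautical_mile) 6.334e-17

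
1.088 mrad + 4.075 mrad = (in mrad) 5.163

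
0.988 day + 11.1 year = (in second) 3.501e+08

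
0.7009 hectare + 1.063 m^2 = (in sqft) 7.546e+04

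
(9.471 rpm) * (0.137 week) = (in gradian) 5.232e+06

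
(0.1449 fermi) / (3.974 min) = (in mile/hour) 1.359e-18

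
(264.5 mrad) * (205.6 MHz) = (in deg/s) 3.116e+09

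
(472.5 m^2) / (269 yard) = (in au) 1.284e-11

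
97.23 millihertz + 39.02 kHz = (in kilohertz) 39.02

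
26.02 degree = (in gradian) 28.91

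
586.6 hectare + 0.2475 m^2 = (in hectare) 586.6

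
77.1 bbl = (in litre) 1.226e+04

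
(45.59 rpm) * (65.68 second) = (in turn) 49.91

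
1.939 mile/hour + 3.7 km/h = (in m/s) 1.895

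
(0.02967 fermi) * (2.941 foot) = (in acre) 6.572e-21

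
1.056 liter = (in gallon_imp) 0.2323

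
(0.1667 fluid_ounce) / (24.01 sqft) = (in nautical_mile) 1.193e-09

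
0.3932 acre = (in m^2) 1591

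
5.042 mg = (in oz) 0.0001779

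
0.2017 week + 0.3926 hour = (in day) 1.428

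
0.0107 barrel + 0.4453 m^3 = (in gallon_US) 118.1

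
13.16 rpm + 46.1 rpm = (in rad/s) 6.206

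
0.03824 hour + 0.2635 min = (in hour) 0.04263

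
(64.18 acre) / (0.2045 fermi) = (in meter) 1.27e+21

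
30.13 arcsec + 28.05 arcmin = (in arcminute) 28.55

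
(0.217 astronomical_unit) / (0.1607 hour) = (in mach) 1.648e+05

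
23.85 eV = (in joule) 3.821e-18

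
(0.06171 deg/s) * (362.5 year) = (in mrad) 1.231e+10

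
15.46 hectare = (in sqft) 1.664e+06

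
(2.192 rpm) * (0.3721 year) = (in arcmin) 9.26e+09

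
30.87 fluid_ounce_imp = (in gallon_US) 0.2317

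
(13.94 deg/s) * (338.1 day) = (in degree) 4.072e+08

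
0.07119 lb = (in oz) 1.139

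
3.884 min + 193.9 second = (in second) 426.9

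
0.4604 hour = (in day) 0.01918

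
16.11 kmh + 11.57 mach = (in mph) 8823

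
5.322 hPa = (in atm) 0.005252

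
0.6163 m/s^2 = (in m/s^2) 0.6163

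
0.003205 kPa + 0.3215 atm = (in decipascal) 3.258e+05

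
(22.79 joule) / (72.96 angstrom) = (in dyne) 3.124e+14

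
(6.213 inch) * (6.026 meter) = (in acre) 0.000235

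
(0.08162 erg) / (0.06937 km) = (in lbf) 2.645e-11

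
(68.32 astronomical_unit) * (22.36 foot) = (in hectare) 6.966e+09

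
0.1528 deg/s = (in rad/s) 0.002667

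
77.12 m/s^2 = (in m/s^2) 77.12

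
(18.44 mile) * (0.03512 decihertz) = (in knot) 202.6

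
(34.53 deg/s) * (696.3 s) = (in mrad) 4.196e+05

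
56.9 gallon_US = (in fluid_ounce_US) 7283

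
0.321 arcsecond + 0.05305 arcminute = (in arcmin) 0.0584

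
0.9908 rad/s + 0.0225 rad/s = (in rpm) 9.676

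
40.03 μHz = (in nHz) 4.003e+04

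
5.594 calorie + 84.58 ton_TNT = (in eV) 2.209e+30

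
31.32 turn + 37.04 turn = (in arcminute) 1.477e+06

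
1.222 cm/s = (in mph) 0.02734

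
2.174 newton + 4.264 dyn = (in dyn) 2.174e+05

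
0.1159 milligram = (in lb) 2.555e-07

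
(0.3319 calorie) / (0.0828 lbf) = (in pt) 1.069e+04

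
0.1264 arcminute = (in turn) 5.852e-06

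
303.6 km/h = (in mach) 0.2477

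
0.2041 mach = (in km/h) 250.2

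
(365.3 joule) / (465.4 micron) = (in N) 7.849e+05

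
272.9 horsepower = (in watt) 2.035e+05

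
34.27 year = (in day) 1.251e+04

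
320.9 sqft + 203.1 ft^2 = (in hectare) 0.004868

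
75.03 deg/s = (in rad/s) 1.31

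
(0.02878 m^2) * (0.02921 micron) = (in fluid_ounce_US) 2.843e-05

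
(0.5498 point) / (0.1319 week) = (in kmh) 8.753e-09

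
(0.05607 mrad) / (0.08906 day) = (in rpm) 6.958e-08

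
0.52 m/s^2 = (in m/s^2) 0.52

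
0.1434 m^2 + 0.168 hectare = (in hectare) 0.168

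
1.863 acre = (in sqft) 8.115e+04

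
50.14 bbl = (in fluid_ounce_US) 2.696e+05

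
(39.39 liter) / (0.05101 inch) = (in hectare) 0.00304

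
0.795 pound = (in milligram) 3.606e+05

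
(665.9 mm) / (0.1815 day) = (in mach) 1.247e-07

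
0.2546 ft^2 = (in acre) 5.845e-06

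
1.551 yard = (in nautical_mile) 0.0007658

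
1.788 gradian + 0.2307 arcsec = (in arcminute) 96.56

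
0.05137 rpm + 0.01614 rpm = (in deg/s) 0.4051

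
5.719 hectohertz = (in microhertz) 5.719e+08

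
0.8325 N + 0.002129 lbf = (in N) 0.842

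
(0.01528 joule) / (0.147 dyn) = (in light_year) 1.099e-12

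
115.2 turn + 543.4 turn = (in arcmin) 1.423e+07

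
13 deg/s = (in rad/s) 0.2269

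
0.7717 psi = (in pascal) 5321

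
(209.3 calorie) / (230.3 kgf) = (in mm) 387.7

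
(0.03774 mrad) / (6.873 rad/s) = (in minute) 9.152e-08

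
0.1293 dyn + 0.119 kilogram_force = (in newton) 1.167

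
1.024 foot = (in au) 2.086e-12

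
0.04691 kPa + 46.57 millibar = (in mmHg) 35.28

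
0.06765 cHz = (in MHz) 6.765e-10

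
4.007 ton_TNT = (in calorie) 4.007e+09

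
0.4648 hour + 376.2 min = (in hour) 6.735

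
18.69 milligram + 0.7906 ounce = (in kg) 0.02243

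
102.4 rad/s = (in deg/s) 5867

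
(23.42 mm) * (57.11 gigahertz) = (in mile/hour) 2.992e+09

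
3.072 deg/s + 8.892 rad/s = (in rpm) 85.42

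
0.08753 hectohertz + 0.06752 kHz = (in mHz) 7.627e+04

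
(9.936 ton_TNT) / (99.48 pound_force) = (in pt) 2.663e+11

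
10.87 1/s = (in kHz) 0.01087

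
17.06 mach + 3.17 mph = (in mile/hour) 1.3e+04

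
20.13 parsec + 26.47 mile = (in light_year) 65.66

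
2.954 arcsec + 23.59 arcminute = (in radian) 0.006876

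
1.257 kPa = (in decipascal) 1.257e+04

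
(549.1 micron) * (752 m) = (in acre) 0.000102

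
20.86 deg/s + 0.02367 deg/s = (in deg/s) 20.88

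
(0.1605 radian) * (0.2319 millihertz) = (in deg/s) 0.002133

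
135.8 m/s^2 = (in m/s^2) 135.8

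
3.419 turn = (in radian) 21.48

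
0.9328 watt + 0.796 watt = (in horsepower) 0.002318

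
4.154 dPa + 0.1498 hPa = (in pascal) 15.4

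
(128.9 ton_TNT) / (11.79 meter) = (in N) 4.574e+10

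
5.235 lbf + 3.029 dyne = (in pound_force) 5.235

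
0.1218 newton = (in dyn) 1.218e+04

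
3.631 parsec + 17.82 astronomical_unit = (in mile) 6.962e+13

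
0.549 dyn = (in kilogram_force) 5.598e-07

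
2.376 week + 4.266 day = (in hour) 501.6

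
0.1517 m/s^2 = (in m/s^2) 0.1517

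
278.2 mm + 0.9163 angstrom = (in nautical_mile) 0.0001502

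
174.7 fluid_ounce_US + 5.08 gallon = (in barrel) 0.1534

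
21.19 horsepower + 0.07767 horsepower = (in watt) 1.586e+04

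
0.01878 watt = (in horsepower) 2.518e-05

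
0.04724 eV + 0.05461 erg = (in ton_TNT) 1.305e-18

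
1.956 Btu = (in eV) 1.288e+22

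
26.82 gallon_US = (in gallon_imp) 22.33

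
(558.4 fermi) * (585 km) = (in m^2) 3.267e-07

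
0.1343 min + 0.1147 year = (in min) 6.029e+04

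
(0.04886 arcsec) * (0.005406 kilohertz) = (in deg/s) 7.337e-05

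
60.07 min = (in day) 0.04172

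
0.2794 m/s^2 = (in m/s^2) 0.2794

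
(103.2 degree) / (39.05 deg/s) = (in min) 0.04405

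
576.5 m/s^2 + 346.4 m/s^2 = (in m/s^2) 922.9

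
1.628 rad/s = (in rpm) 15.55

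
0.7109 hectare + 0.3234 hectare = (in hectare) 1.034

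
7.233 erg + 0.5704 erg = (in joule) 7.803e-07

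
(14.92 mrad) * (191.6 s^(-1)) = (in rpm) 27.3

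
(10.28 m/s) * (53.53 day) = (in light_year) 5.026e-09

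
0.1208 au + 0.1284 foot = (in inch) 7.115e+11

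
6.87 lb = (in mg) 3.116e+06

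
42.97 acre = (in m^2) 1.739e+05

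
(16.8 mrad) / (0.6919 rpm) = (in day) 2.684e-06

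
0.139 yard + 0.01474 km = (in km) 0.01487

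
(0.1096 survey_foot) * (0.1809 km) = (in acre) 0.001493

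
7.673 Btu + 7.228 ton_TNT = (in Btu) 2.866e+07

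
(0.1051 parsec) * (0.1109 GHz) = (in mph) 8.045e+23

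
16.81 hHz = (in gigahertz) 1.681e-06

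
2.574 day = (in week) 0.3677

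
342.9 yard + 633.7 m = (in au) 6.332e-09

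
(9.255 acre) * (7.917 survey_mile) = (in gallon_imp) 1.05e+11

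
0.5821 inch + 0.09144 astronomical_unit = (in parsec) 4.433e-07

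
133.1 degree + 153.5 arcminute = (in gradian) 150.7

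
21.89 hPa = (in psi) 0.3175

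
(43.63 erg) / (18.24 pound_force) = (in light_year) 5.684e-24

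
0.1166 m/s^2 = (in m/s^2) 0.1166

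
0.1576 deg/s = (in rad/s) 0.002751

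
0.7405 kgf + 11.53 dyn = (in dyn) 7.262e+05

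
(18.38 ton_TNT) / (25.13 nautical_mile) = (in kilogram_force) 1.685e+05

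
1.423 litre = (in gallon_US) 0.3759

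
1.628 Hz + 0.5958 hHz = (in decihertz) 612.1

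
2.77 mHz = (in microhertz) 2770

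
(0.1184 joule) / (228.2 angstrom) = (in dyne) 5.188e+11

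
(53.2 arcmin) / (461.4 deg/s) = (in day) 2.224e-08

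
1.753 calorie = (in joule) 7.335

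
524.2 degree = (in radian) 9.149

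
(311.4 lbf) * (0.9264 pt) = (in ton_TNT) 1.082e-10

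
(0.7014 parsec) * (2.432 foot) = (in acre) 3.964e+12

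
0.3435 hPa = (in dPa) 343.5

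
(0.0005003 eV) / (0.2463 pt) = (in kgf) 9.407e-20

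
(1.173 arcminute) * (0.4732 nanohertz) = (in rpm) 1.542e-12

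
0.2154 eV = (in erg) 3.451e-13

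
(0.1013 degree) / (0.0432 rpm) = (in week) 6.462e-07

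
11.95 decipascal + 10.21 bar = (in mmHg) 7658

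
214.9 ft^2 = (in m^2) 19.96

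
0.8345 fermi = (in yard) 9.126e-16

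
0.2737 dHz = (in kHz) 2.737e-05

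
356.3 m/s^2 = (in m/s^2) 356.3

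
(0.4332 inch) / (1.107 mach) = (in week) 4.827e-11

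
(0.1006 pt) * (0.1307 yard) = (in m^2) 4.241e-06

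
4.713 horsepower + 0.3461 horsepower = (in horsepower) 5.059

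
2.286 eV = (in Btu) 3.471e-22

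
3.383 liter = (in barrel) 0.02128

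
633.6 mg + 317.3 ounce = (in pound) 19.83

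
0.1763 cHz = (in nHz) 1.763e+06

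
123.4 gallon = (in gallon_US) 123.4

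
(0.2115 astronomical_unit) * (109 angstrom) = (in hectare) 0.03449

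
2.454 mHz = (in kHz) 2.454e-06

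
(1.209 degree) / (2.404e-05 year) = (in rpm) 0.0002658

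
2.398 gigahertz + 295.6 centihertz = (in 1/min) 1.439e+11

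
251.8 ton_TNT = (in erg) 1.054e+19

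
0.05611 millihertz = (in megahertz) 5.611e-11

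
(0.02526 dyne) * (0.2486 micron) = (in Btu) 5.952e-17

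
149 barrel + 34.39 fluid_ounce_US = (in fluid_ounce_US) 8.011e+05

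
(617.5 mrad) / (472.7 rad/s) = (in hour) 3.629e-07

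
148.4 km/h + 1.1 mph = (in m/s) 41.71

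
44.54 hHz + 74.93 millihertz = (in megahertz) 0.004454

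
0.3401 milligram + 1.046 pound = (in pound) 1.046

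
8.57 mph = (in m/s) 3.831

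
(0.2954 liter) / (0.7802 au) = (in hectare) 2.531e-19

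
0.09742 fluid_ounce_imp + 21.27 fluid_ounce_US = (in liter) 0.6318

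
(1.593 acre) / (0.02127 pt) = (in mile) 5.338e+05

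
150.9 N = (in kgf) 15.39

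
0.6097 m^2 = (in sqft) 6.563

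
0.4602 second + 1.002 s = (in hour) 0.0004062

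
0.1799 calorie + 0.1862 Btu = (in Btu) 0.1869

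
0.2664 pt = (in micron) 93.98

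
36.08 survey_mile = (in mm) 5.807e+07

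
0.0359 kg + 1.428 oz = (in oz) 2.694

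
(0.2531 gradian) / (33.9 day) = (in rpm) 1.296e-08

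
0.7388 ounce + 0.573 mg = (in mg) 2.095e+04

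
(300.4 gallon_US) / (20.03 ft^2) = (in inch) 24.06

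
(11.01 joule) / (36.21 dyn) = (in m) 3.041e+04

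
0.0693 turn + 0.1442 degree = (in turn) 0.0697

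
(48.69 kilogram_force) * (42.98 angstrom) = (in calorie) 4.905e-07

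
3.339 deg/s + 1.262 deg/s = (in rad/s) 0.0803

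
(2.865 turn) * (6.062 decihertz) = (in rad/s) 10.91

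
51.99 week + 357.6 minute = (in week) 52.03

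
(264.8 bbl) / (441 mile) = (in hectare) 5.932e-09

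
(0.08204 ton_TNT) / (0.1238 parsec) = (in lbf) 2.02e-08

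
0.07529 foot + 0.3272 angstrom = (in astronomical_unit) 1.534e-13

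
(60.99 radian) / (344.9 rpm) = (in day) 1.954e-05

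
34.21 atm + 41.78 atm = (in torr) 5.775e+04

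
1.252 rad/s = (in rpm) 11.96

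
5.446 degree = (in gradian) 6.051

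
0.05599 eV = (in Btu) 8.502e-24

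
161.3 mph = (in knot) 140.2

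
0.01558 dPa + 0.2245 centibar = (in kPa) 0.2245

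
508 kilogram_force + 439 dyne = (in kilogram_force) 508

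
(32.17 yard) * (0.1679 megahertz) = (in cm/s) 4.939e+08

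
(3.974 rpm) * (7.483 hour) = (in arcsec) 2.312e+09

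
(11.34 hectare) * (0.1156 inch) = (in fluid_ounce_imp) 1.172e+07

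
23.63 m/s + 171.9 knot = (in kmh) 403.4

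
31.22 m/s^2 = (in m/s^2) 31.22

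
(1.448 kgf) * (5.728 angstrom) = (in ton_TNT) 1.944e-18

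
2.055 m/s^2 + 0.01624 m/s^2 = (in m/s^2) 2.071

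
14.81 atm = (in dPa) 1.501e+07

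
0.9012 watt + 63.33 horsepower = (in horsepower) 63.33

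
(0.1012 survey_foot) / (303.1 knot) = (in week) 3.271e-10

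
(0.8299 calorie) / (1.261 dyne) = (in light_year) 2.911e-11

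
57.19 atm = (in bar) 57.95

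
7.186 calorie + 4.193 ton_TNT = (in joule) 1.754e+10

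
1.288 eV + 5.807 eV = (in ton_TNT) 2.717e-28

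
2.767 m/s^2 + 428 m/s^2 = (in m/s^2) 430.8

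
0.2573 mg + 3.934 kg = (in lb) 8.673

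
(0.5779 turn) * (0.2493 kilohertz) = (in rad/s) 905.2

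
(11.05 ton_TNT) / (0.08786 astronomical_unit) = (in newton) 3.518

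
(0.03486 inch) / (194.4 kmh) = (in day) 1.898e-10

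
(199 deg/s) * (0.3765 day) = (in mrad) 1.13e+08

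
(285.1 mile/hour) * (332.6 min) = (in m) 2.543e+06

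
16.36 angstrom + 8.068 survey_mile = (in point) 3.681e+07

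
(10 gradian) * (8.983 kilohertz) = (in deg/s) 8.085e+04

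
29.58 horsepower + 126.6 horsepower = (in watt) 1.165e+05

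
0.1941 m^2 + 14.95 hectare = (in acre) 36.94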